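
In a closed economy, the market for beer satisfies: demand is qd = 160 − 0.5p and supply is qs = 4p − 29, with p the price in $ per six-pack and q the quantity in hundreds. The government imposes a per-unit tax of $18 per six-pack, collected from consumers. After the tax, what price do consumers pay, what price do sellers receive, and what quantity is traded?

Without the tax, 160 − 0.5p = 4p − 29 gives 4.5p = 189, so p* = $42 and q* = 139.
With the tax collected from consumers, demand (in seller-price terms) shifts: qd = 160 − 0.5(p + 18).
Solving gives q = 131 with consumers paying $58 and sellers receiving $40 (the $18 wedge).
The less price-elastic side of the market bears the larger share of a per-unit tax.

Consumers pay $58; sellers receive $40; quantity = 131.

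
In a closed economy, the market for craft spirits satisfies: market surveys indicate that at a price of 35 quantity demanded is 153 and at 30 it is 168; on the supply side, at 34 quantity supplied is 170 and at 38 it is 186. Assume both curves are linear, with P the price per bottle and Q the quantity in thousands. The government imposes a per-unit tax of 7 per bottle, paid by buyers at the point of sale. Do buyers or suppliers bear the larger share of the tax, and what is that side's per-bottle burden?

Buyers bear the larger share: 4 per bottle.

Demand slope: (168 − 153)/(30 − 35) = -3, so Qd = 258 − 3P.
Supply slope: (186 − 170)/(38 − 34) = 4, so Qs = 4P + 34.
Before the tax: set 258 − 3P = 4P + 34 → P* = 32, Q* = 162.
With the tax collected from buyers, demand (in seller-price terms) shifts: Qd = 258 − 3(P + 7).
Solving gives Q = 150 with buyers paying 36 and suppliers receiving 29 (the 7 wedge).
Per-bottle burden: buyers 4, suppliers 3.
Buyers take the larger share because demand is less price-elastic here (demand slope 3 vs supply slope 4).
The less price-elastic side of the market bears the larger share of a per-unit tax.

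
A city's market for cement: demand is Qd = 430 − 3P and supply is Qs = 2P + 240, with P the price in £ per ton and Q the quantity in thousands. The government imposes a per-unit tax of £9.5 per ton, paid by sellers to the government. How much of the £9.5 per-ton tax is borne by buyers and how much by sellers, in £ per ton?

Without the tax, 430 − 3P = 2P + 240 gives 5P = 190, so P* = £38 and Q* = 316.
With the tax collected from sellers, supply shifts: Qs = 2(P − 9.5) + 240.
Solving gives Q = 304.6 with buyers paying £41.8 and sellers receiving £32.3 (the £9.5 wedge).
Burden on buyers: £3.8; on sellers: £5.7. (They sum to £9.5.)

Buyers bear £3.8 per ton; sellers bear £5.7 per ton.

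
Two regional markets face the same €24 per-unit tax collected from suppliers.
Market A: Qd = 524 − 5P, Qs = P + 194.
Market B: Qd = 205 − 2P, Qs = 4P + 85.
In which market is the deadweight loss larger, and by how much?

Market A: pre-tax P* = €55, Q* = 249; post-tax Q = 229; deadweight loss = €240.
Market B: pre-tax P* = €20, Q* = 165; post-tax Q = 133; deadweight loss = €384.
Difference: €240 vs €384 → market B is larger by €144.

Market B, by €144.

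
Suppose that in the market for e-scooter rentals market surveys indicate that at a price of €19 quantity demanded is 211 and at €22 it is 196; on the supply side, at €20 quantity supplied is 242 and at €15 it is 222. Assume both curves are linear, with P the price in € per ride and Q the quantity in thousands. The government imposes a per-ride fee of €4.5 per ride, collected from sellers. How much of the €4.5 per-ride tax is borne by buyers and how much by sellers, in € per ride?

Demand slope: (196 − 211)/(22 − 19) = -5, so Qd = 306 − 5P.
Supply slope: (222 − 242)/(15 − 20) = 4, so Qs = 4P + 162.
Without the tax, 306 − 5P = 4P + 162 gives 9P = 144, so P* = €16 and Q* = 226.
With the tax collected from sellers, supply shifts: Qs = 4(P − 4.5) + 162.
Solving gives Q = 216 with buyers paying €18 and sellers receiving €13.5 (the €4.5 wedge).
Burden on buyers: €2; on sellers: €2.5. (They sum to €4.5.)
The less price-elastic side of the market bears the larger share of a per-unit tax.

Buyers bear €2 per ride; sellers bear €2.5 per ride.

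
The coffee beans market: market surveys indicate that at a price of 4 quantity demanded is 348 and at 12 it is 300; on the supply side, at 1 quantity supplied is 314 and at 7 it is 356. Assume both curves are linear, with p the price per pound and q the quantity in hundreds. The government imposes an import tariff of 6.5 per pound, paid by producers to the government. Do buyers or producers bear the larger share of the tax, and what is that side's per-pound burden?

Buyers bear the larger share: 3.5 per pound.

Demand slope: (300 − 348)/(12 − 4) = -6, so qd = 372 − 6p.
Supply slope: (356 − 314)/(7 − 1) = 7, so qs = 7p + 307.
Before the tax: set 372 − 6p = 7p + 307 → p* = 5, q* = 342.
With the tax collected from producers, supply shifts: qs = 7(p − 6.5) + 307.
Solving gives q = 321 with buyers paying 8.5 and producers receiving 2 (the 6.5 wedge).
Per-pound burden: buyers 3.5, producers 3.
Buyers take the larger share because demand is less price-elastic here (demand slope 6 vs supply slope 7).
The less price-elastic side of the market bears the larger share of a per-unit tax.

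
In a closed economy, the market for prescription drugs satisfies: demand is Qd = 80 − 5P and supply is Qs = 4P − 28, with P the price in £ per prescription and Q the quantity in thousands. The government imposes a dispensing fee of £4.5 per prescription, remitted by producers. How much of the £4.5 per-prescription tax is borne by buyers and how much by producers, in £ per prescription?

Buyers bear £2 per prescription; producers bear £2.5 per prescription.

Without the tax, 80 − 5P = 4P − 28 gives 9P = 108, so P* = £12 and Q* = 20.
With the tax collected from producers, supply shifts: Qs = 4(P − 4.5) − 28.
Solving gives Q = 10 with buyers paying £14 and producers receiving £9.5 (the £4.5 wedge).
Burden on buyers: £2; on producers: £2.5. (They sum to £4.5.)
The less price-elastic side of the market bears the larger share of a per-unit tax.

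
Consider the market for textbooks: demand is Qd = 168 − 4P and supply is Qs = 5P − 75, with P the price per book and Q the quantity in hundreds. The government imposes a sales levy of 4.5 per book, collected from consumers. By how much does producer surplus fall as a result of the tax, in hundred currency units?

Producer surplus falls by 110 hundred.

Before the tax: set 168 − 4P = 5P − 75 → P* = 27, Q* = 60.
With the tax collected from consumers, demand (in seller-price terms) shifts: Qd = 168 − 4(P + 4.5).
New equilibrium: consumers pay 29.5, sellers receive 25, Q = 50. (Wedge: Pb − Ps = 4.5.)
ΔPS is the trapezoid between Q = 50 and Q = 60 of height 2: ½ · (60 + 50) · 2 = 110.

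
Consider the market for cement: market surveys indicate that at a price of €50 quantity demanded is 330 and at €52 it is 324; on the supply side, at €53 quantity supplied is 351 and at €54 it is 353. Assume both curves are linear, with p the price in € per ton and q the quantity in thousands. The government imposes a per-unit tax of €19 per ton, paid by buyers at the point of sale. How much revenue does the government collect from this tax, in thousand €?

Tax revenue = €6007.8 thousand.

Demand slope: (324 − 330)/(52 − 50) = -3, so qd = 480 − 3p.
Supply slope: (353 − 351)/(54 − 53) = 2, so qs = 2p + 245.
Without the tax, 480 − 3p = 2p + 245 gives 5p = 235, so p* = €47 and q* = 339.
With the tax collected from buyers, demand (in seller-price terms) shifts: qd = 480 − 3(p + 19).
New equilibrium: buyers pay €54.6, producers receive €35.6, q = 316.2. (Wedge: pb − ps = 19.)
Revenue = t · Q = 19 · 316.2 = €6007.8.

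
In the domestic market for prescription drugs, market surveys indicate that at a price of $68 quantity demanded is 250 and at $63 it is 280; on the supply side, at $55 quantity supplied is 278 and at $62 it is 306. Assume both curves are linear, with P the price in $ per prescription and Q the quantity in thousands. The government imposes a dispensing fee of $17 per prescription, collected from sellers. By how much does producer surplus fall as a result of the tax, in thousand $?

Producer surplus falls by $2831.52 thousand.

Demand slope: (280 − 250)/(63 − 68) = -6, so Qd = 658 − 6P.
Supply slope: (306 − 278)/(62 − 55) = 4, so Qs = 4P + 58.
Before the tax: set 658 − 6P = 4P + 58 → P* = $60, Q* = 298.
With the tax collected from sellers, supply shifts: Qs = 4(P − 17) + 58.
New equilibrium: consumers pay $66.8, sellers receive $49.8, Q = 257.2. (Wedge: Pb − Ps = 17.)
ΔPS is the trapezoid between Q = 257.2 and Q = 298 of height $10.2: ½ · (298 + 257.2) · 10.2 = $2831.52.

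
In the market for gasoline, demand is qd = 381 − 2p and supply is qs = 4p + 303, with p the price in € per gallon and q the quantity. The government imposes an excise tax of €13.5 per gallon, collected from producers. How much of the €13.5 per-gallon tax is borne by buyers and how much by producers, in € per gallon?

Before the tax: set 381 − 2p = 4p + 303 → p* = €13, q* = 355.
With the tax collected from producers, supply shifts: qs = 4(p − 13.5) + 303.
Solving gives q = 337 with buyers paying €22 and producers receiving €8.5 (the €13.5 wedge).
Burden on buyers: €9; on producers: €4.5. (They sum to €13.5.)

Buyers bear €9 per gallon; producers bear €4.5 per gallon.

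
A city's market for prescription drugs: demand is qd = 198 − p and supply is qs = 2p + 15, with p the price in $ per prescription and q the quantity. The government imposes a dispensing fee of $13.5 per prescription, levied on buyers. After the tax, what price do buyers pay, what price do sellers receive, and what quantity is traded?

Buyers pay $70; sellers receive $56.5; quantity = 128.

Without the tax, 198 − p = 2p + 15 gives 3p = 183, so p* = $61 and q* = 137.
With the tax collected from buyers, demand (in seller-price terms) shifts: qd = 198 − (p + 13.5).
Solving gives q = 128 with buyers paying $70 and sellers receiving $56.5 (the $13.5 wedge).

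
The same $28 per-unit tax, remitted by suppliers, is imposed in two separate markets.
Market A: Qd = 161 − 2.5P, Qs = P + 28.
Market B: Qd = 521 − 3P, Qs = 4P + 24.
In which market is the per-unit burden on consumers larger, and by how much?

Market B, by $8.

Market A: pre-tax P* = $38, Q* = 66; post-tax Q = 46; per-unit burden on consumers = $8.
Market B: pre-tax P* = $71, Q* = 308; post-tax Q = 260; per-unit burden on consumers = $16.
Difference: $8 vs $16 → market B is larger by $8.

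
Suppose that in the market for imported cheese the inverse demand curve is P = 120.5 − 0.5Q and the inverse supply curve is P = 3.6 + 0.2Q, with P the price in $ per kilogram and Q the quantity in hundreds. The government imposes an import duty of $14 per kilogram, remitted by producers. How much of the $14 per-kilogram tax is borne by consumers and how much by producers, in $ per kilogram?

Consumers bear $10 per kilogram; producers bear $4 per kilogram.

Rewrite in direct form: Qd = 241 − 2P and Qs = 5P − 18.
Without the tax, 241 − 2P = 5P − 18 gives 7P = 259, so P* = $37 and Q* = 167.
With the tax collected from producers, supply shifts: Qs = 5(P − 14) − 18.
New equilibrium: consumers pay $47, producers receive $33, Q = 147. (Wedge: Pb − Ps = 14.)
Burden on consumers: $10; on producers: $4. (They sum to $14.)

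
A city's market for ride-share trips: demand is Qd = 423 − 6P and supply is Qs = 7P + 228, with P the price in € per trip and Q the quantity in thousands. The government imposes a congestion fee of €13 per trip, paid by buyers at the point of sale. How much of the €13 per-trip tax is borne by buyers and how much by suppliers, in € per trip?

Buyers bear €7 per trip; suppliers bear €6 per trip.

Before the tax: set 423 − 6P = 7P + 228 → P* = €15, Q* = 333.
With the tax collected from buyers, demand (in seller-price terms) shifts: Qd = 423 − 6(P + 13).
Solving gives Q = 291 with buyers paying €22 and suppliers receiving €9 (the €13 wedge).
Burden on buyers: €7; on suppliers: €6. (They sum to €13.)
The less price-elastic side of the market bears the larger share of a per-unit tax.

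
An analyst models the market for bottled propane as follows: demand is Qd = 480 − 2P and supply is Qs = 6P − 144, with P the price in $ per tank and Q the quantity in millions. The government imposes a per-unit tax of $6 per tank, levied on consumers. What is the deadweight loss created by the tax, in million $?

Without the tax, 480 − 2P = 6P − 144 gives 8P = 624, so P* = $78 and Q* = 324.
With the tax collected from consumers, demand (in seller-price terms) shifts: Qd = 480 − 2(P + 6).
Solving gives Q = 315 with consumers paying $82.5 and producers receiving $76.5 (the $6 wedge).
Quantity falls by |ΔQ| = |324 − 315| = 9.
DWL = ½ · t · |ΔQ| = ½ · 6 · 9 = $27.

Deadweight loss = $27 million.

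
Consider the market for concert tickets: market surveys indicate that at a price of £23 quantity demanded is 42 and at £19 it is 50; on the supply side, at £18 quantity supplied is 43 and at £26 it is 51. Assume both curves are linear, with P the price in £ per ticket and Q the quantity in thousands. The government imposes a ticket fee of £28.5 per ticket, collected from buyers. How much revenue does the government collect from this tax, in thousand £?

Tax revenue = £769.5 thousand.

Demand slope: (50 − 42)/(19 − 23) = -2, so Qd = 88 − 2P.
Supply slope: (51 − 43)/(26 − 18) = 1, so Qs = P + 25.
Without the tax, 88 − 2P = P + 25 gives 3P = 63, so P* = £21 and Q* = 46.
With the tax collected from buyers, demand (in seller-price terms) shifts: Qd = 88 − 2(P + 28.5).
New equilibrium: buyers pay £30.5, suppliers receive £2, Q = 27. (Wedge: Pb − Ps = 28.5.)
Revenue = t · Q = 28.5 · 27 = £769.5.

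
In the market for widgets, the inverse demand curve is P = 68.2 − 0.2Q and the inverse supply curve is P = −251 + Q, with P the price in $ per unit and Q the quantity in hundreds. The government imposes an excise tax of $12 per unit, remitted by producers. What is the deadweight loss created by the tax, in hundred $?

Inverting to Q(P) form: Qd = 341 − 5P; Qs = P + 251.
Before the tax: set 341 − 5P = P + 251 → P* = $15, Q* = 266.
With the tax collected from producers, supply shifts: Qs = (P − 12) + 251.
New equilibrium: buyers pay $17, producers receive $5, Q = 256. (Wedge: Pb − Ps = 12.)
Quantity falls by |ΔQ| = |266 − 256| = 10.
DWL = ½ · t · |ΔQ| = ½ · 12 · 10 = $60.

Deadweight loss = $60 hundred.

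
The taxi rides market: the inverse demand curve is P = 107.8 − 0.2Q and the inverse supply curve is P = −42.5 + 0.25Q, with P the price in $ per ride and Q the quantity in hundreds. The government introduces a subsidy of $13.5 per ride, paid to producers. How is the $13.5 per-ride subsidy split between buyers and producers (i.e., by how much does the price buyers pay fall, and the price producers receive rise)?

Rewrite in direct form: Qd = 539 − 5P and Qs = 4P + 170.
Before the subsidy: set 539 − 5P = 4P + 170 → P* = $41, Q* = 334.
With a per-unit subsidy paid to producers, each receives P + 13.5 per unit sold, so supply becomes Qs = 4(P + 13.5) + 170.
New equilibrium: buyers pay $35, producers receive $48.5, Q = 364. (Wedge: Pb − Ps = −13.5.)
Gain to buyers: $6; to producers: $7.5. (They sum to $13.5.)

Buyers gain $6 per ride; producers gain $7.5 per ride.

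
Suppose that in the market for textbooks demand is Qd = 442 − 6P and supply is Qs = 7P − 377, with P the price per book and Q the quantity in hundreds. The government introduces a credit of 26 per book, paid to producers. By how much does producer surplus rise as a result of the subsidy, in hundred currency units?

Producer surplus rises by 1272 hundred.

Without the subsidy, 442 − 6P = 7P − 377 gives 13P = 819, so P* = 63 and Q* = 64.
With a per-unit subsidy paid to producers, each receives P + 26 per unit sold, so supply becomes Qs = 7(P + 26) − 377.
Solving gives Q = 148 with buyers paying 49 and producers receiving 75 (the 26 wedge).
ΔPS is the trapezoid between Q = 148 and Q = 64 of height 12: ½ · (64 + 148) · 12 = 1272.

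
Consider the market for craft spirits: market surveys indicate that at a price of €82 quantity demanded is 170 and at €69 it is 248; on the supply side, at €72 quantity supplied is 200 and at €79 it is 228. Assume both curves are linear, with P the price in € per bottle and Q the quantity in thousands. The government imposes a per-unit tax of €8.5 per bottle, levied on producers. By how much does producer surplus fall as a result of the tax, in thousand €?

Demand slope: (248 − 170)/(69 − 82) = -6, so Qd = 662 − 6P.
Supply slope: (228 − 200)/(79 − 72) = 4, so Qs = 4P − 88.
Without the tax, 662 − 6P = 4P − 88 gives 10P = 750, so P* = €75 and Q* = 212.
With the tax collected from producers, supply shifts: Qs = 4(P − 8.5) − 88.
New equilibrium: buyers pay €78.4, producers receive €69.9, Q = 191.6. (Wedge: Pb − Ps = 8.5.)
ΔPS is the trapezoid between Q = 191.6 and Q = 212 of height €5.1: ½ · (212 + 191.6) · 5.1 = €1029.18.

Producer surplus falls by €1029.18 thousand.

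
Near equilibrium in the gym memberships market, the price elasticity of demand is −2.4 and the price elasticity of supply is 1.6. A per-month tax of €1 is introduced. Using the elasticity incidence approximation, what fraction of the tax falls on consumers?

Consumers' share ≈ 0.4.

Incidence ratio: consumers' share ≈ εs / (εs + |εd|) = 1.6 / (1.6 + 2.4) = 0.4.
Supply is the less elastic side, so consumers bear the smaller share.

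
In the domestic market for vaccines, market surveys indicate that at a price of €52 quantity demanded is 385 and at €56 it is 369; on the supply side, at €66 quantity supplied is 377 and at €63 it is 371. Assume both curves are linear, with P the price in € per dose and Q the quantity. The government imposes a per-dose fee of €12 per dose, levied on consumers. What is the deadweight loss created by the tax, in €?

Demand slope: (369 − 385)/(56 − 52) = -4, so Qd = 593 − 4P.
Supply slope: (371 − 377)/(63 − 66) = 2, so Qs = 2P + 245.
Without the tax, 593 − 4P = 2P + 245 gives 6P = 348, so P* = €58 and Q* = 361.
With the tax collected from consumers, demand (in seller-price terms) shifts: Qd = 593 − 4(P + 12).
New equilibrium: consumers pay €62, suppliers receive €50, Q = 345. (Wedge: Pb − Ps = 12.)
Quantity falls by |ΔQ| = |361 − 345| = 16.
DWL = ½ · t · |ΔQ| = ½ · 12 · 16 = €96.

Deadweight loss = €96.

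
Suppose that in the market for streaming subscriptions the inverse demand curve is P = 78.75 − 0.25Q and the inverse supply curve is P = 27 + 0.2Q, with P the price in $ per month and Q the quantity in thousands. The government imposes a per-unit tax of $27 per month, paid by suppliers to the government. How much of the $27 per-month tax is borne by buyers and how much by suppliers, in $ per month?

Buyers bear $15 per month; suppliers bear $12 per month.

Rewrite in direct form: Qd = 315 − 4P and Qs = 5P − 135.
Before the tax: set 315 − 4P = 5P − 135 → P* = $50, Q* = 115.
With the tax collected from suppliers, supply shifts: Qs = 5(P − 27) − 135.
New equilibrium: buyers pay $65, suppliers receive $38, Q = 55. (Wedge: Pb − Ps = 27.)
Burden on buyers: $15; on suppliers: $12. (They sum to $27.)
The less price-elastic side of the market bears the larger share of a per-unit tax.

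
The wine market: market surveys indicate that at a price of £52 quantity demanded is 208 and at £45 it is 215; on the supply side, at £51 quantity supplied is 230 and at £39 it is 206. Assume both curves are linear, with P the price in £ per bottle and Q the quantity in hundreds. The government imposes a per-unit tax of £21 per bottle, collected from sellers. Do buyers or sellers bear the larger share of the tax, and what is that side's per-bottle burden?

Demand slope: (215 − 208)/(45 − 52) = -1, so Qd = 260 − P.
Supply slope: (206 − 230)/(39 − 51) = 2, so Qs = 2P + 128.
Before the tax: set 260 − P = 2P + 128 → P* = £44, Q* = 216.
With the tax collected from sellers, supply shifts: Qs = 2(P − 21) + 128.
Solving gives Q = 202 with buyers paying £58 and sellers receiving £37 (the £21 wedge).
Per-bottle burden: buyers £14, sellers £7.
Buyers take the larger share because demand is less price-elastic here (demand slope 1 vs supply slope 2).

Buyers bear the larger share: £14 per bottle.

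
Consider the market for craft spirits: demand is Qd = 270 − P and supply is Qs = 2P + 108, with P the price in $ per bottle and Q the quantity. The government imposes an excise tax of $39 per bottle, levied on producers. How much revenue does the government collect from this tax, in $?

Without the tax, 270 − P = 2P + 108 gives 3P = 162, so P* = $54 and Q* = 216.
With the tax collected from producers, supply shifts: Qs = 2(P − 39) + 108.
Solving gives Q = 190 with consumers paying $80 and producers receiving $41 (the $39 wedge).
Revenue = t · Q = 39 · 190 = $7410.

Tax revenue = $7410.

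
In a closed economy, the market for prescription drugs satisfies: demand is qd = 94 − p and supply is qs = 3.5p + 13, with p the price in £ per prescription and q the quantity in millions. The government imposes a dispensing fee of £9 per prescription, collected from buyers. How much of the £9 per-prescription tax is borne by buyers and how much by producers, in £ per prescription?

Buyers bear £7 per prescription; producers bear £2 per prescription.

Before the tax: set 94 − p = 3.5p + 13 → p* = £18, q* = 76.
With the tax collected from buyers, demand (in seller-price terms) shifts: qd = 94 − (p + 9).
New equilibrium: buyers pay £25, producers receive £16, q = 69. (Wedge: pb − ps = 9.)
Burden on buyers: £7; on producers: £2. (They sum to £9.)
The less price-elastic side of the market bears the larger share of a per-unit tax.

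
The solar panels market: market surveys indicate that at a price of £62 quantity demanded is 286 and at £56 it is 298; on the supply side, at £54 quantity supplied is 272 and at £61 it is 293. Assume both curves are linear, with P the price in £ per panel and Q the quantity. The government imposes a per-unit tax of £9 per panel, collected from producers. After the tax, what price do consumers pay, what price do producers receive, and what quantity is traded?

Demand slope: (298 − 286)/(56 − 62) = -2, so Qd = 410 − 2P.
Supply slope: (293 − 272)/(61 − 54) = 3, so Qs = 3P + 110.
Without the tax, 410 − 2P = 3P + 110 gives 5P = 300, so P* = £60 and Q* = 290.
With the tax collected from producers, supply shifts: Qs = 3(P − 9) + 110.
Solving gives Q = 279.2 with consumers paying £65.4 and producers receiving £56.4 (the £9 wedge).
The less price-elastic side of the market bears the larger share of a per-unit tax.

Consumers pay £65.4; producers receive £56.4; quantity = 279.2.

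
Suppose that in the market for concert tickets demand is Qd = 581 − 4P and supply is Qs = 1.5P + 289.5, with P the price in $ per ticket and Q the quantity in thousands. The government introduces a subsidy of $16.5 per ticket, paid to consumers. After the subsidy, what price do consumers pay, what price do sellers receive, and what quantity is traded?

Before the subsidy: set 581 − 4P = 1.5P + 289.5 → P* = $53, Q* = 369.
With a per-unit subsidy paid to consumers, each effectively pays P − 16.5, so demand becomes Qd = 581 − 4(P − 16.5).
New equilibrium: consumers pay $48.5, sellers receive $65, Q = 387. (Wedge: Pb − Ps = −16.5.)

Consumers pay $48.5; sellers receive $65; quantity = 387.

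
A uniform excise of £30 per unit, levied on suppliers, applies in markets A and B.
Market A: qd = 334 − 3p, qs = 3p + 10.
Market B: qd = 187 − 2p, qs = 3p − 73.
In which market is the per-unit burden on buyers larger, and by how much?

Market A: pre-tax p* = £54, q* = 172; post-tax q = 127; per-unit burden on buyers = £15.
Market B: pre-tax p* = £52, q* = 83; post-tax q = 47; per-unit burden on buyers = £18.
Difference: £15 vs £18 → market B is larger by £3.

Market B, by £3.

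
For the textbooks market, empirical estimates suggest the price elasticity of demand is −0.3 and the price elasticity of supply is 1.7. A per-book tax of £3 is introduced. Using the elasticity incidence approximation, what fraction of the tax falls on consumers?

Incidence ratio: consumers' share ≈ εs / (εs + |εd|) = 1.7 / (1.7 + 0.3) = 0.85.
Supply is the more elastic side, so consumers bear the larger share.

Consumers' share ≈ 0.85.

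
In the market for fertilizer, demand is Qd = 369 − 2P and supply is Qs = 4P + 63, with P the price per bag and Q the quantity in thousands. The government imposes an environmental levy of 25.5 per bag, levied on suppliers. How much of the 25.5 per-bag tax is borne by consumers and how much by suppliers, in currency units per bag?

Consumers bear 17 per bag; suppliers bear 8.5 per bag.

Without the tax, 369 − 2P = 4P + 63 gives 6P = 306, so P* = 51 and Q* = 267.
With the tax collected from suppliers, supply shifts: Qs = 4(P − 25.5) + 63.
Solving gives Q = 233 with consumers paying 68 and suppliers receiving 42.5 (the 25.5 wedge).
Burden on consumers: 17; on suppliers: 8.5. (They sum to 25.5.)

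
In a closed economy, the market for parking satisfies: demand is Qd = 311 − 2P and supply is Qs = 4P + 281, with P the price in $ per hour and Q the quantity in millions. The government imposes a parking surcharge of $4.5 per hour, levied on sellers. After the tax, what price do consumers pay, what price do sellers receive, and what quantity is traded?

Consumers pay $8; sellers receive $3.5; quantity = 295.

Without the tax, 311 − 2P = 4P + 281 gives 6P = 30, so P* = $5 and Q* = 301.
With the tax collected from sellers, supply shifts: Qs = 4(P − 4.5) + 281.
New equilibrium: consumers pay $8, sellers receive $3.5, Q = 295. (Wedge: Pb − Ps = 4.5.)
The less price-elastic side of the market bears the larger share of a per-unit tax.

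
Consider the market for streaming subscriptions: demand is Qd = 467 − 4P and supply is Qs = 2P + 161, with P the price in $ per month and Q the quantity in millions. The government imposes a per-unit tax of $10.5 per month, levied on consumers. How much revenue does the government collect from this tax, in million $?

Tax revenue = $2614.5 million.

Before the tax: set 467 − 4P = 2P + 161 → P* = $51, Q* = 263.
With the tax collected from consumers, demand (in seller-price terms) shifts: Qd = 467 − 4(P + 10.5).
Solving gives Q = 249 with consumers paying $54.5 and sellers receiving $44 (the $10.5 wedge).
Revenue = t · Q = 10.5 · 249 = $2614.5.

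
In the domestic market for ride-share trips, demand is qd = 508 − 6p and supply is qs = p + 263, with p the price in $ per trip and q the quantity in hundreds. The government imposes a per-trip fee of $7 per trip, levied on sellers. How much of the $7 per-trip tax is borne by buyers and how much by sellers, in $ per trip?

Without the tax, 508 − 6p = p + 263 gives 7p = 245, so p* = $35 and q* = 298.
With the tax collected from sellers, supply shifts: qs = (p − 7) + 263.
New equilibrium: buyers pay $36, sellers receive $29, q = 292. (Wedge: pb − ps = 7.)
Burden on buyers: $1; on sellers: $6. (They sum to $7.)
The less price-elastic side of the market bears the larger share of a per-unit tax.

Buyers bear $1 per trip; sellers bear $6 per trip.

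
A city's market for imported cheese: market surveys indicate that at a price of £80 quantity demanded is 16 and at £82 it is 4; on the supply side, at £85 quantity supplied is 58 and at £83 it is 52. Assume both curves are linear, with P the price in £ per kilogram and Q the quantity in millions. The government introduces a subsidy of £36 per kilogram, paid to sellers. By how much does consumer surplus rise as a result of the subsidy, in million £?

Consumer surplus rises by £840 million.

Demand slope: (4 − 16)/(82 − 80) = -6, so Qd = 496 − 6P.
Supply slope: (52 − 58)/(83 − 85) = 3, so Qs = 3P − 197.
Without the subsidy, 496 − 6P = 3P − 197 gives 9P = 693, so P* = £77 and Q* = 34.
With a per-unit subsidy paid to sellers, each receives P + 36 per unit sold, so supply becomes Qs = 3(P + 36) − 197.
New equilibrium: buyers pay £65, sellers receive £101, Q = 106. (Wedge: Pb − Ps = −36.)
ΔCS is the trapezoid between Q = 106 and Q = 34 of height £12: ½ · (34 + 106) · 12 = £840.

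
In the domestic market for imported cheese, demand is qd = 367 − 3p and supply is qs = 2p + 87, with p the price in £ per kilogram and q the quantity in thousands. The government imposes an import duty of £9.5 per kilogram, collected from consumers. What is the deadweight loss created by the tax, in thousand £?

Deadweight loss = £54.15 thousand.

Without the tax, 367 − 3p = 2p + 87 gives 5p = 280, so p* = £56 and q* = 199.
With the tax collected from consumers, demand (in seller-price terms) shifts: qd = 367 − 3(p + 9.5).
Solving gives q = 187.6 with consumers paying £59.8 and producers receiving £50.3 (the £9.5 wedge).
Quantity falls by |ΔQ| = |199 − 187.6| = 11.4.
DWL = ½ · t · |ΔQ| = ½ · 9.5 · 11.4 = £54.15.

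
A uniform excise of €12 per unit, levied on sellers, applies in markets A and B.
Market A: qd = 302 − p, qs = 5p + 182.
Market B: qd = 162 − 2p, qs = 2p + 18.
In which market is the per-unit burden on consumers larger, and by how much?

Market A, by €4.

Market A: pre-tax p* = €20, q* = 282; post-tax q = 272; per-unit burden on consumers = €10.
Market B: pre-tax p* = €36, q* = 90; post-tax q = 78; per-unit burden on consumers = €6.
Difference: €10 vs €6 → market A is larger by €4.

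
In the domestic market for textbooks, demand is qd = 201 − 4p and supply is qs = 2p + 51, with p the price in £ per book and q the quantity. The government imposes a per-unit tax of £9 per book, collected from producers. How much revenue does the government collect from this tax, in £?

Tax revenue = £801.

Before the tax: set 201 − 4p = 2p + 51 → p* = £25, q* = 101.
With the tax collected from producers, supply shifts: qs = 2(p − 9) + 51.
New equilibrium: buyers pay £28, producers receive £19, q = 89. (Wedge: pb − ps = 9.)
Revenue = t · Q = 9 · 89 = £801.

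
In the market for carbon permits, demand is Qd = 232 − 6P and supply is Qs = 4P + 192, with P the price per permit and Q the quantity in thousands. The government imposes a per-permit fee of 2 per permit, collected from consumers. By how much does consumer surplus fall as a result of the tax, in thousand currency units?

Without the tax, 232 − 6P = 4P + 192 gives 10P = 40, so P* = 4 and Q* = 208.
With the tax collected from consumers, demand (in seller-price terms) shifts: Qd = 232 − 6(P + 2).
Solving gives Q = 203.2 with consumers paying 4.8 and suppliers receiving 2.8 (the 2 wedge).
ΔCS is the trapezoid between Q = 203.2 and Q = 208 of height 0.8: ½ · (208 + 203.2) · 0.8 = 164.48.

Consumer surplus falls by 164.48 thousand.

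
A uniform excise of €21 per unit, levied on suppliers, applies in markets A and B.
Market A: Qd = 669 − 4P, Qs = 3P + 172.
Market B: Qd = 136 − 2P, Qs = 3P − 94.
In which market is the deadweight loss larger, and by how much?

Market A: pre-tax P* = €71, Q* = 385; post-tax Q = 349; deadweight loss = €378.
Market B: pre-tax P* = €46, Q* = 44; post-tax Q = 18.8; deadweight loss = €264.6.
Difference: €378 vs €264.6 → market A is larger by €113.4.

Market A, by €113.4.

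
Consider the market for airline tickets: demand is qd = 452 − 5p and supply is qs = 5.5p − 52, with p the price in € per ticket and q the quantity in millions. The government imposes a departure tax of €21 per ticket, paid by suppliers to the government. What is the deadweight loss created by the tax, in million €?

Deadweight loss = €577.5 million.

Without the tax, 452 − 5p = 5.5p − 52 gives 10.5p = 504, so p* = €48 and q* = 212.
With the tax collected from suppliers, supply shifts: qs = 5.5(p − 21) − 52.
New equilibrium: consumers pay €59, suppliers receive €38, q = 157. (Wedge: pb − ps = 21.)
Quantity falls by |ΔQ| = |212 − 157| = 55.
DWL = ½ · t · |ΔQ| = ½ · 21 · 55 = €577.5.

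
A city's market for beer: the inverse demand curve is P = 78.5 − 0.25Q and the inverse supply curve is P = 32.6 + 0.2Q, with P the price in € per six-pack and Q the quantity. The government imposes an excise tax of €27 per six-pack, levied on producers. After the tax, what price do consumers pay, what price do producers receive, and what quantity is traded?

Consumers pay €68; producers receive €41; quantity = 42.

Rewrite in direct form: Qd = 314 − 4P and Qs = 5P − 163.
Without the tax, 314 − 4P = 5P − 163 gives 9P = 477, so P* = €53 and Q* = 102.
With the tax collected from producers, supply shifts: Qs = 5(P − 27) − 163.
Solving gives Q = 42 with consumers paying €68 and producers receiving €41 (the €27 wedge).
The less price-elastic side of the market bears the larger share of a per-unit tax.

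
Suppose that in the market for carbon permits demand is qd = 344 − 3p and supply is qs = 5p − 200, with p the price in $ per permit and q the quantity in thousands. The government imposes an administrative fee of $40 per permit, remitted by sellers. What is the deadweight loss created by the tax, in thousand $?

Deadweight loss = $1500 thousand.

Before the tax: set 344 − 3p = 5p − 200 → p* = $68, q* = 140.
With the tax collected from sellers, supply shifts: qs = 5(p − 40) − 200.
Solving gives q = 65 with buyers paying $93 and sellers receiving $53 (the $40 wedge).
Quantity falls by |ΔQ| = |140 − 65| = 75.
DWL = ½ · t · |ΔQ| = ½ · 40 · 75 = $1500.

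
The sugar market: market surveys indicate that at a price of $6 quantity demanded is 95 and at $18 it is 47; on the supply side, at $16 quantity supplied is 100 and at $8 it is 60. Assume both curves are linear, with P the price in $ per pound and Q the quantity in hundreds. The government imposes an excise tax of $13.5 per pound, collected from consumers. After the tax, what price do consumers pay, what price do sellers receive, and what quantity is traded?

Demand slope: (47 − 95)/(18 − 6) = -4, so Qd = 119 − 4P.
Supply slope: (60 − 100)/(8 − 16) = 5, so Qs = 5P + 20.
Before the tax: set 119 − 4P = 5P + 20 → P* = $11, Q* = 75.
With the tax collected from consumers, demand (in seller-price terms) shifts: Qd = 119 − 4(P + 13.5).
Solving gives Q = 45 with consumers paying $18.5 and sellers receiving $5 (the $13.5 wedge).

Consumers pay $18.5; sellers receive $5; quantity = 45.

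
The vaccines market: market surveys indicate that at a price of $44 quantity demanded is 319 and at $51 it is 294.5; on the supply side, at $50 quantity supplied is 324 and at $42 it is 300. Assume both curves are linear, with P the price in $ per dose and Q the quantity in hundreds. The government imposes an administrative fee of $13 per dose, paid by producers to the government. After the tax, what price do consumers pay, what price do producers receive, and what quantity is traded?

Demand slope: (294.5 − 319)/(51 − 44) = -3.5, so Qd = 473 − 3.5P.
Supply slope: (300 − 324)/(42 − 50) = 3, so Qs = 3P + 174.
Without the tax, 473 − 3.5P = 3P + 174 gives 6.5P = 299, so P* = $46 and Q* = 312.
With the tax collected from producers, supply shifts: Qs = 3(P − 13) + 174.
Solving gives Q = 291 with consumers paying $52 and producers receiving $39 (the $13 wedge).

Consumers pay $52; producers receive $39; quantity = 291.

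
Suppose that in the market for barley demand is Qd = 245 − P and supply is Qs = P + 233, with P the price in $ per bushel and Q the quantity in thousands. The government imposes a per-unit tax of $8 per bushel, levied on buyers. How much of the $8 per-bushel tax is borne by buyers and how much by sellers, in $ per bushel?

Without the tax, 245 − P = P + 233 gives 2P = 12, so P* = $6 and Q* = 239.
With the tax collected from buyers, demand (in seller-price terms) shifts: Qd = 245 − (P + 8).
Solving gives Q = 235 with buyers paying $10 and sellers receiving $2 (the $8 wedge).
Burden on buyers: $4; on sellers: $4. (They sum to $8.)
The less price-elastic side of the market bears the larger share of a per-unit tax.

Buyers bear $4 per bushel; sellers bear $4 per bushel.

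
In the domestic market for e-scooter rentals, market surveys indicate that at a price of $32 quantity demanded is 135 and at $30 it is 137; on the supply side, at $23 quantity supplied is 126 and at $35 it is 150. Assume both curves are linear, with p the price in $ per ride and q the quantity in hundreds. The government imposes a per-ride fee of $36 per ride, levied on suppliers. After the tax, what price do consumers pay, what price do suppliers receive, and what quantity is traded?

Consumers pay $53; suppliers receive $17; quantity = 114.

Demand slope: (137 − 135)/(30 − 32) = -1, so qd = 167 − p.
Supply slope: (150 − 126)/(35 − 23) = 2, so qs = 2p + 80.
Without the tax, 167 − p = 2p + 80 gives 3p = 87, so p* = $29 and q* = 138.
With the tax collected from suppliers, supply shifts: qs = 2(p − 36) + 80.
Solving gives q = 114 with consumers paying $53 and suppliers receiving $17 (the $36 wedge).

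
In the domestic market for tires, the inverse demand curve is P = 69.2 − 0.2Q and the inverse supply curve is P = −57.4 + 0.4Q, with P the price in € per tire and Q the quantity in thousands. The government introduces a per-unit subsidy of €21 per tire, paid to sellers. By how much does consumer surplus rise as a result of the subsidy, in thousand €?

Rewrite in direct form: Qd = 346 − 5P and Qs = 2.5P + 143.5.
Without the subsidy, 346 − 5P = 2.5P + 143.5 gives 7.5P = 202.5, so P* = €27 and Q* = 211.
With a per-unit subsidy paid to sellers, each receives P + 21 per unit sold, so supply becomes Qs = 2.5(P + 21) + 143.5.
Solving gives Q = 246 with consumers paying €20 and sellers receiving €41 (the €21 wedge).
ΔCS is the trapezoid between Q = 246 and Q = 211 of height €7: ½ · (211 + 246) · 7 = €1599.5.

Consumer surplus rises by €1599.5 thousand.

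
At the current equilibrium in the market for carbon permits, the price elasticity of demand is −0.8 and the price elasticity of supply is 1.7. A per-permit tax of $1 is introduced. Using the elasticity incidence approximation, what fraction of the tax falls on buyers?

Incidence ratio: buyers' share ≈ εs / (εs + |εd|) = 1.7 / (1.7 + 0.8) = 0.68.
Supply is the more elastic side, so buyers bear the larger share.

Buyers' share ≈ 0.68.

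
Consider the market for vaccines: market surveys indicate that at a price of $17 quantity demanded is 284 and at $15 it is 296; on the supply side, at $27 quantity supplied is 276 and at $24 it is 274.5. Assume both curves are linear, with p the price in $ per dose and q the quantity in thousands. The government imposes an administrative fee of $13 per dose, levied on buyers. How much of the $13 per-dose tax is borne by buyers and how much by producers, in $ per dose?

Demand slope: (296 − 284)/(15 − 17) = -6, so qd = 386 − 6p.
Supply slope: (274.5 − 276)/(24 − 27) = 0.5, so qs = 0.5p + 262.5.
Before the tax: set 386 − 6p = 0.5p + 262.5 → p* = $19, q* = 272.
With the tax collected from buyers, demand (in seller-price terms) shifts: qd = 386 − 6(p + 13).
New equilibrium: buyers pay $20, producers receive $7, q = 266. (Wedge: pb − ps = 13.)
Burden on buyers: $1; on producers: $12. (They sum to $13.)
The less price-elastic side of the market bears the larger share of a per-unit tax.

Buyers bear $1 per dose; producers bear $12 per dose.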